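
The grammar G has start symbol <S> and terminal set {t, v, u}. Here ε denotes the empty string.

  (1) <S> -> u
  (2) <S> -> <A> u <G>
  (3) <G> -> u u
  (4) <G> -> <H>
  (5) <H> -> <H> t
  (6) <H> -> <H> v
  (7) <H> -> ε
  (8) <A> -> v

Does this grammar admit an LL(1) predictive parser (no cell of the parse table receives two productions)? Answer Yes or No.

FIRST(<S>) = {u, v}
FIRST(<G>) = {ε, t, u, v}
FIRST(<H>) = {ε, t, v}
FIRST(<A>) = {v}
FOLLOW(<S>) = {$}
FOLLOW(<G>) = {$}
FOLLOW(<H>) = {$, t, v}
FOLLOW(<A>) = {u}
Cell M[<H>, t] receives both <H> -> <H> t and <H> -> <H> v and <H> -> ε — the grammar is not LL(1).

No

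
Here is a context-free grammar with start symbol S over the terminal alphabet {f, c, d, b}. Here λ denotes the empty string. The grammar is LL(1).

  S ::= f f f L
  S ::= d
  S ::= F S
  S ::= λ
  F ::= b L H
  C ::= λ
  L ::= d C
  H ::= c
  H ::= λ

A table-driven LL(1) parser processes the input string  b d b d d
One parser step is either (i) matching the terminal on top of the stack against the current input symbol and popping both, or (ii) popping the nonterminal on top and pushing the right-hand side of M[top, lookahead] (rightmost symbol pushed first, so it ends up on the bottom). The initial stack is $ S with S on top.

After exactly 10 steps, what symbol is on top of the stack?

L

step 1: stack=$ S  input=b d b d d $  — expand S ::= F S
step 2: stack=$ S F  input=b d b d d $  — expand F ::= b L H
step 3: stack=$ S H L b  input=b d b d d $  — match b
step 4: stack=$ S H L  input=d b d d $  — expand L ::= d C
step 5: stack=$ S H C d  input=d b d d $  — match d
step 6: stack=$ S H C  input=b d d $  — expand C ::= λ
step 7: stack=$ S H  input=b d d $  — expand H ::= λ
step 8: stack=$ S  input=b d d $  — expand S ::= F S
step 9: stack=$ S F  input=b d d $  — expand F ::= b L H
step 10: stack=$ S H L b  input=b d d $  — match b
Stack after step 10: $ S H L (top = L).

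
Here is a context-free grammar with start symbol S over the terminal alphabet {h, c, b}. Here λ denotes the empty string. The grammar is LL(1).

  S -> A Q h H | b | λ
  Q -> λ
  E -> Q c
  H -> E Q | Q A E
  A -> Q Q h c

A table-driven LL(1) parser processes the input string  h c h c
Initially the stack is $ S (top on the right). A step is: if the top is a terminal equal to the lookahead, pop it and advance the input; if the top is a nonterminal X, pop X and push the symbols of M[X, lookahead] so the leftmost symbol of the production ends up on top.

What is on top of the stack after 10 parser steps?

step 1: stack=$ S  input=h c h c $  — expand S -> A Q h H
step 2: stack=$ H h Q A  input=h c h c $  — expand A -> Q Q h c
step 3: stack=$ H h Q c h Q Q  input=h c h c $  — expand Q -> λ
step 4: stack=$ H h Q c h Q  input=h c h c $  — expand Q -> λ
step 5: stack=$ H h Q c h  input=h c h c $  — match h
step 6: stack=$ H h Q c  input=c h c $  — match c
step 7: stack=$ H h Q  input=h c $  — expand Q -> λ
step 8: stack=$ H h  input=h c $  — match h
step 9: stack=$ H  input=c $  — expand H -> E Q
step 10: stack=$ Q E  input=c $  — expand E -> Q c
Stack after step 10: $ Q c Q (top = Q).

Q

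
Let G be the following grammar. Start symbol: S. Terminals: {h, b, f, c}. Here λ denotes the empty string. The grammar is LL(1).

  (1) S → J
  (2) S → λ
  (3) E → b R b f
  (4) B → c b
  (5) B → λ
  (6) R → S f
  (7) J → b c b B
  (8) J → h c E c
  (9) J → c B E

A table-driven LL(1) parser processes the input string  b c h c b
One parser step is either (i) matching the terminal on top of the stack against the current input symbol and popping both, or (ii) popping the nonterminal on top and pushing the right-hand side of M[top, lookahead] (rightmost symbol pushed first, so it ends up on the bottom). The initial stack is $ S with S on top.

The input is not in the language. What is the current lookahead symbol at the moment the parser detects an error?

     Stack      Input        Action
  1  $ S        b c h c b $  expand S → J
  2  $ J        b c h c b $  expand J → b c b B
  3  $ B b c b  b c h c b $  match b
  4  $ B b c    c h c b $    match c
  5  $ B b      h c b $      error: top is terminal b but lookahead is h

h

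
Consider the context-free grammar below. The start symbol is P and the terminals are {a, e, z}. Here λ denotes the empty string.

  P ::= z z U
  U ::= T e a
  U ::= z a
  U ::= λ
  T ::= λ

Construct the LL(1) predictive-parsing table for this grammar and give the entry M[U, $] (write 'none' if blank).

U ::= λ

FIRST(P) = {z}
FIRST(T) = {λ}
FIRST(U) = {λ, e, z}  (via T e a)
FOLLOW(P) includes $ since P is the start symbol.
FOLLOW(P): P appears on no right-hand side. Thus FOLLOW(P) = {$}.
FOLLOW(U): in P::=z z U, the suffix after U is empty, so FOLLOW(U) ⊇ FOLLOW(P) = {$}. Thus FOLLOW(U) = {$}.
For U ::= T e a: FIRST(T e a) = {e}, so it goes in M[U, t] for t ∈ {e}.
For U ::= z a: FIRST(z a) = {z}, so it goes in M[U, t] for t ∈ {z}.
For U ::= λ: FIRST(λ) = {λ}, so it goes in M[U, t] for t ∈ {}; since λ ∈ FIRST, also for every t ∈ FOLLOW(U) = {$}.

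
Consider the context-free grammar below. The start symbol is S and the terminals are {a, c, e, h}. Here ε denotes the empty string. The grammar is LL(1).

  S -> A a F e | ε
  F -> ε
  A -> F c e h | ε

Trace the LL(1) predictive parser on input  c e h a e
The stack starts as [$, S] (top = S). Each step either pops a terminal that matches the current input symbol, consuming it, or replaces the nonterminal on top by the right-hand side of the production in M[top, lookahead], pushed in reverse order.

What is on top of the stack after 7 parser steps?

F

step 1: stack=$ S  input=c e h a e $  — expand S -> A a F e
step 2: stack=$ e F a A  input=c e h a e $  — expand A -> F c e h
step 3: stack=$ e F a h e c F  input=c e h a e $  — expand F -> ε
step 4: stack=$ e F a h e c  input=c e h a e $  — match c
step 5: stack=$ e F a h e  input=e h a e $  — match e
step 6: stack=$ e F a h  input=h a e $  — match h
step 7: stack=$ e F a  input=a e $  — match a
Stack after step 7: $ e F (top = F).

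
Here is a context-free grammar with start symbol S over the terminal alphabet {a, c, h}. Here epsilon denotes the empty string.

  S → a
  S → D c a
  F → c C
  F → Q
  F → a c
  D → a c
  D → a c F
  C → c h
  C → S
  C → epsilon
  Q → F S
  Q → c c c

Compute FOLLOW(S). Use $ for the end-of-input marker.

FIRST(D) = {a}
FIRST(S) = {a}  (via D c a)
FIRST(C) = {epsilon, a, c}  (via S)
FIRST(F) = {a, c}  (via Q)
FIRST(Q) = {a, c}  (via F S)
FOLLOW(S) includes $ since S is the start symbol.
FOLLOW(D): in S→D c a, D is followed by c a with FIRST {c}. Thus FOLLOW(D) = {c}.
FOLLOW(F): in D→a c F, the suffix after F is empty, so FOLLOW(F) ⊇ FOLLOW(D) = {c}; in Q→F S, F is followed by S with FIRST {a}. Thus FOLLOW(F) = {a, c}.
FOLLOW(C): in F→c C, the suffix after C is empty, so FOLLOW(C) ⊇ FOLLOW(F) = {a, c}. Thus FOLLOW(C) = {a, c}.
FOLLOW(Q): in F→Q, the suffix after Q is empty, so FOLLOW(Q) ⊇ FOLLOW(F) = {a, c}. Thus FOLLOW(Q) = {a, c}.
FOLLOW(S): in C→S, the suffix after S is empty, so FOLLOW(S) ⊇ FOLLOW(C) = {a, c}; in Q→F S, the suffix after S is empty, so FOLLOW(S) ⊇ FOLLOW(Q) = {a, c}. Thus FOLLOW(S) = {$, a, c}.

{$, a, c}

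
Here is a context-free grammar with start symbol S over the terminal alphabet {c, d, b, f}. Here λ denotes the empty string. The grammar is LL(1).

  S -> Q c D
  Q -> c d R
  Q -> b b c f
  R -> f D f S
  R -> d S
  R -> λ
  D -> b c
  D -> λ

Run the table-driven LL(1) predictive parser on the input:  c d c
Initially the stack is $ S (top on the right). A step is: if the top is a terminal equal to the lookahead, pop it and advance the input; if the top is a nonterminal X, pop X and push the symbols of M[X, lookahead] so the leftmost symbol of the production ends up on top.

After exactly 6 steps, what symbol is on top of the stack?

step 1: stack=$ S  input=c d c $  — expand S -> Q c D
step 2: stack=$ D c Q  input=c d c $  — expand Q -> c d R
step 3: stack=$ D c R d c  input=c d c $  — match c
step 4: stack=$ D c R d  input=d c $  — match d
step 5: stack=$ D c R  input=c $  — expand R -> λ
step 6: stack=$ D c  input=c $  — match c
Stack after step 6: $ D (top = D).

D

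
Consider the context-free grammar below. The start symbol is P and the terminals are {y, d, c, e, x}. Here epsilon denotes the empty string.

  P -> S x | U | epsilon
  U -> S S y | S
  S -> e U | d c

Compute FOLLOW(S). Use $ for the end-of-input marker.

FIRST(S): from S->e U we get {e}; from S->d c we get {d}. So FIRST(S) = {d, e}.
FIRST(U): from U->S S y we get {d, e}; from U->S we get {d, e}. So FIRST(U) = {d, e}.
FIRST(P): from P->S x we get {d, e}; from P->U we get {d, e}; from P->epsilon we get {epsilon}. So FIRST(P) = {epsilon, d, e}.
FOLLOW(P) includes $ since P is the start symbol.
FOLLOW(P): P appears on no right-hand side. Thus FOLLOW(P) = {$}.
FOLLOW(U): in P->U, the suffix after U is empty, so FOLLOW(U) ⊇ FOLLOW(P) = {$}; in S->e U, the suffix after U is empty, so FOLLOW(U) ⊇ FOLLOW(S) = {$, d, e, x, y}. Thus FOLLOW(U) = {$, d, e, x, y}.
FOLLOW(S): in P->S x, S is followed by x with FIRST {x}; in U->S S y (occurrence 1), S is followed by S y with FIRST {d, e}; in U->S S y (occurrence 2), S is followed by y with FIRST {y}; in U->S, the suffix after S is empty, so FOLLOW(S) ⊇ FOLLOW(U) = {$, d, e, x, y}. Thus FOLLOW(S) = {$, d, e, x, y}.

{$, d, e, x, y}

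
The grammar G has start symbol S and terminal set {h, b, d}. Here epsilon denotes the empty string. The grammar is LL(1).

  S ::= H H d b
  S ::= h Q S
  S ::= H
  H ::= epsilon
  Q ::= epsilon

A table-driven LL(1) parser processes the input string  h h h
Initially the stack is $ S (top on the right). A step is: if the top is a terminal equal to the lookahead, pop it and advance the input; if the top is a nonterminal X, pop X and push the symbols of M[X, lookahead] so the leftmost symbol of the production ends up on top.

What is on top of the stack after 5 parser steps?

step 1: stack=$ S  input=h h h $  — expand S ::= h Q S
step 2: stack=$ S Q h  input=h h h $  — match h
step 3: stack=$ S Q  input=h h $  — expand Q ::= epsilon
step 4: stack=$ S  input=h h $  — expand S ::= h Q S
step 5: stack=$ S Q h  input=h h $  — match h
Stack after step 5: $ S Q (top = Q).

Q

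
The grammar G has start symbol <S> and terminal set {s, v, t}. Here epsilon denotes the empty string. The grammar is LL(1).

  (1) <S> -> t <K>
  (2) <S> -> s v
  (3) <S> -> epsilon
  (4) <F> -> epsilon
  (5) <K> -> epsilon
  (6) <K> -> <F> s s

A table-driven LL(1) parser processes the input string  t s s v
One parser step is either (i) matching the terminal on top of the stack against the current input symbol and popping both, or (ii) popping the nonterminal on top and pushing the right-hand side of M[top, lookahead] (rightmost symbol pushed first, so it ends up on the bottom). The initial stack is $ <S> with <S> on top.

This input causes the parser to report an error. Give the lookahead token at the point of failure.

step 1: stack=$ <S>  input=t s s v $  — expand <S> -> t <K>
step 2: stack=$ <K> t  input=t s s v $  — match t
step 3: stack=$ <K>  input=s s v $  — expand <K> -> <F> s s
step 4: stack=$ s s <F>  input=s s v $  — expand <F> -> epsilon
step 5: stack=$ s s  input=s s v $  — match s
step 6: stack=$ s  input=s v $  — match s
step 7: stack=$  input=v $  — error: stack empty but input remains

v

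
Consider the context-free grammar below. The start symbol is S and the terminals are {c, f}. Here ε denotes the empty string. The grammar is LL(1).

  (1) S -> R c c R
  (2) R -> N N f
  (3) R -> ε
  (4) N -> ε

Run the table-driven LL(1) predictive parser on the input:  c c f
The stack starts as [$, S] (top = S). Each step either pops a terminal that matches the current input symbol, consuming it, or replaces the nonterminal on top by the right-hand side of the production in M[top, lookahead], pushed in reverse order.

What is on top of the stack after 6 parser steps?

step 1: stack=$ S  input=c c f $  — expand S -> R c c R
step 2: stack=$ R c c R  input=c c f $  — expand R -> ε
step 3: stack=$ R c c  input=c c f $  — match c
step 4: stack=$ R c  input=c f $  — match c
step 5: stack=$ R  input=f $  — expand R -> N N f
step 6: stack=$ f N N  input=f $  — expand N -> ε
Stack after step 6: $ f N (top = N).

N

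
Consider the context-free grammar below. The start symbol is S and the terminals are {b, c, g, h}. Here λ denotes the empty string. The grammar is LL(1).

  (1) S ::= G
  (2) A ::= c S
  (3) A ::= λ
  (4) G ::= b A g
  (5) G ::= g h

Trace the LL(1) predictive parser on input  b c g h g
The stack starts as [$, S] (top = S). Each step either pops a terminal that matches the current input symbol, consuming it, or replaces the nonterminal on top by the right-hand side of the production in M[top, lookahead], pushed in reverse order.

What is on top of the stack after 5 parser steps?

S

step 1: stack=$ S  input=b c g h g $  — expand S ::= G
step 2: stack=$ G  input=b c g h g $  — expand G ::= b A g
step 3: stack=$ g A b  input=b c g h g $  — match b
step 4: stack=$ g A  input=c g h g $  — expand A ::= c S
step 5: stack=$ g S c  input=c g h g $  — match c
Stack after step 5: $ g S (top = S).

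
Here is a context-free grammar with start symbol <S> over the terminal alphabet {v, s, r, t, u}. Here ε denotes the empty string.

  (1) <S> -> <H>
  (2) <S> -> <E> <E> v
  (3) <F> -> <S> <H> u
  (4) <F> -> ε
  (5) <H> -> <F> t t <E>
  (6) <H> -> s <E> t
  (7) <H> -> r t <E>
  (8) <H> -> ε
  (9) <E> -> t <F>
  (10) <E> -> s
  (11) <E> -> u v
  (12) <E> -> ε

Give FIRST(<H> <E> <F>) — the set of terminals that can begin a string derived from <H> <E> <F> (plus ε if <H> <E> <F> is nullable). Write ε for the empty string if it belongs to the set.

{ε, r, s, t, u, v}

FIRST(<E>): from <E>->t <F> we get {t}; from <E>->s we get {s}; from <E>->u v we get {u}; from <E>->ε we get {ε}. So FIRST(<E>) = {ε, s, t, u}.
FIRST(<S>): from <S>-><H> we get {ε, r, s, t, u, v}; from <S>-><E> <E> v we get {s, t, u, v}. So FIRST(<S>) = {ε, r, s, t, u, v}.
FIRST(<F>): from <F>-><S> <H> u we get {r, s, t, u, v}; from <F>->ε we get {ε}. So FIRST(<F>) = {ε, r, s, t, u, v}.
FIRST(<H>): from <H>-><F> t t <E> we get {r, s, t, u, v}; from <H>->s <E> t we get {s}; from <H>->r t <E> we get {r}; from <H>->ε we get {ε}. So FIRST(<H>) = {ε, r, s, t, u, v}.
FIRST(<H> <E> <F>): take FIRST of each symbol in turn, carrying on past any symbol whose FIRST contains ε; result {ε, r, s, t, u, v}.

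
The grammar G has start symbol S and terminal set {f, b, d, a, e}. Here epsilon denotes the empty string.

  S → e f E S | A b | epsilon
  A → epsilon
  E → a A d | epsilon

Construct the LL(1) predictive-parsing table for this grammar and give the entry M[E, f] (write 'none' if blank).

FIRST(A): from A→epsilon we get {epsilon}. So FIRST(A) = {epsilon}.
FIRST(E): from E→a A d we get {a}; from E→epsilon we get {epsilon}. So FIRST(E) = {epsilon, a}.
FIRST(S): from S→e f E S we get {e}; from S→A b we get {b}; from S→epsilon we get {epsilon}. So FIRST(S) = {epsilon, b, e}.
FOLLOW(S) includes $ since S is the start symbol.
FOLLOW(S): in S→e f E S, the suffix after S is empty (adds nothing new). Thus FOLLOW(S) = {$}.
FOLLOW(E): in S→e f E S, E is followed by S with FIRST {epsilon, b, e}; in S→e f E S, the suffix after E is nullable, so FOLLOW(E) ⊇ FOLLOW(S) = {$}. Thus FOLLOW(E) = {$, b, e}.
For E → a A d: FIRST(a A d) = {a}, so it goes in M[E, t] for t ∈ {a}.
For E → epsilon: FIRST(epsilon) = {epsilon}, so it goes in M[E, t] for t ∈ {}; since epsilon ∈ FIRST, also for every t ∈ FOLLOW(E) = {$, b, e}.
None of these place a production in M[E, f].

none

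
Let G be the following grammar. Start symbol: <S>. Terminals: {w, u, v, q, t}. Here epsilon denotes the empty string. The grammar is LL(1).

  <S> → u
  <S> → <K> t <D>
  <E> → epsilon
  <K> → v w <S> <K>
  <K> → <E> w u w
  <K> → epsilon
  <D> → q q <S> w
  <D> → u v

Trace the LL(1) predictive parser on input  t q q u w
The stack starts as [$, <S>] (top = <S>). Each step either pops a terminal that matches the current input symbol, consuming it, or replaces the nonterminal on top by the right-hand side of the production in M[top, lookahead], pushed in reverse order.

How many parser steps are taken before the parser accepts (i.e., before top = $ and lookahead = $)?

9

     Stack        Input        Action
  1  $ <S>        t q q u w $  expand <S> → <K> t <D>
  2  $ <D> t <K>  t q q u w $  expand <K> → epsilon
  3  $ <D> t      t q q u w $  match t
  4  $ <D>        q q u w $    expand <D> → q q <S> w
  5  $ w <S> q q  q q u w $    match q
  6  $ w <S> q    q u w $      match q
  7  $ w <S>      u w $        expand <S> → u
  8  $ w u        u w $        match u
  9  $ w          w $          match w
Accept reached after 9 steps.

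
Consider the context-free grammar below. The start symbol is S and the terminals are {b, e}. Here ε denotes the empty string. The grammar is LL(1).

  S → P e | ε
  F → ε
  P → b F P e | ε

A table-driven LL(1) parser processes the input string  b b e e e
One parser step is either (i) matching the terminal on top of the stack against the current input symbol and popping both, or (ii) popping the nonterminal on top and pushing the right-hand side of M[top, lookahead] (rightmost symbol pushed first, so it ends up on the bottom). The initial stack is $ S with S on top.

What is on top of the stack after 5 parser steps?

b

step 1: stack=$ S  input=b b e e e $  — expand S → P e
step 2: stack=$ e P  input=b b e e e $  — expand P → b F P e
step 3: stack=$ e e P F b  input=b b e e e $  — match b
step 4: stack=$ e e P F  input=b e e e $  — expand F → ε
step 5: stack=$ e e P  input=b e e e $  — expand P → b F P e
Stack after step 5: $ e e e P F b (top = b).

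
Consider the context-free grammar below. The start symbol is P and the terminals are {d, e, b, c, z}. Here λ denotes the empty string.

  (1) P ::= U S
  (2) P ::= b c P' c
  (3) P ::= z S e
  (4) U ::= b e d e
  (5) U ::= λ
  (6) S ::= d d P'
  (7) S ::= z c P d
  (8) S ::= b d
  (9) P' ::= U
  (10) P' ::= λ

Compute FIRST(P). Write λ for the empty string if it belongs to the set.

{b, d, z}

FIRST(U) = {λ, b}
FIRST(S) = {b, d, z}
FIRST(P) = {b, d, z}  (via U S)
FIRST(P') = {λ, b}  (via U)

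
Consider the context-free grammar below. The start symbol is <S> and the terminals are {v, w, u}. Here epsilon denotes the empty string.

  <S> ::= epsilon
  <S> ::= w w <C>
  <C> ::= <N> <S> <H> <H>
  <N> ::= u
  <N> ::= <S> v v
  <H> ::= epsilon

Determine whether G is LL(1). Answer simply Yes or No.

Yes

FIRST(<S>) = {epsilon, w}
FIRST(<C>) = {u, v, w}
FIRST(<N>) = {u, v, w}
FIRST(<H>) = {epsilon}
FOLLOW(<S>) = {$, v}
FOLLOW(<C>) = {$, v}
FOLLOW(<N>) = {$, v, w}
FOLLOW(<H>) = {$, v}
Each cell of M receives at most one production.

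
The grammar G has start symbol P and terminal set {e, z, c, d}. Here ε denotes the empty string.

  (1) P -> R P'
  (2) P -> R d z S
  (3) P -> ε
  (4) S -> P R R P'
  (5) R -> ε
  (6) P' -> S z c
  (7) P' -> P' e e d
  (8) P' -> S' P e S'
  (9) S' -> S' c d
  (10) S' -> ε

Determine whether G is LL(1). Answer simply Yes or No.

FIRST(P) = {ε, c, d, e}
FIRST(S) = {c, d, e}
FIRST(R) = {ε}
FIRST(P') = {c, d, e}
FIRST(S') = {ε, c}
FOLLOW(P) = {$, c, d, e}
FOLLOW(S) = {$, c, d, e, z}
FOLLOW(R) = {c, d, e}
FOLLOW(P') = {$, c, d, e, z}
FOLLOW(S') = {$, c, d, e, z}
Cell M[P, c] receives both P -> R P' and P -> ε — the grammar is not LL(1).

No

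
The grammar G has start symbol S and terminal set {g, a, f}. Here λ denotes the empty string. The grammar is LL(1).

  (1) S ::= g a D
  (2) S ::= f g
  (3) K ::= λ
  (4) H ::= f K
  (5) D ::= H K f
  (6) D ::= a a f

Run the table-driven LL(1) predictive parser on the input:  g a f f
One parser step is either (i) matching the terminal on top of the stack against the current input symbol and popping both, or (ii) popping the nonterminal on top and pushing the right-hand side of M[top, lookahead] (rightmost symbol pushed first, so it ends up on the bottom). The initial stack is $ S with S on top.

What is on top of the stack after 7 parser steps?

K

step 1: stack=$ S  input=g a f f $  — expand S ::= g a D
step 2: stack=$ D a g  input=g a f f $  — match g
step 3: stack=$ D a  input=a f f $  — match a
step 4: stack=$ D  input=f f $  — expand D ::= H K f
step 5: stack=$ f K H  input=f f $  — expand H ::= f K
step 6: stack=$ f K K f  input=f f $  — match f
step 7: stack=$ f K K  input=f $  — expand K ::= λ
Stack after step 7: $ f K (top = K).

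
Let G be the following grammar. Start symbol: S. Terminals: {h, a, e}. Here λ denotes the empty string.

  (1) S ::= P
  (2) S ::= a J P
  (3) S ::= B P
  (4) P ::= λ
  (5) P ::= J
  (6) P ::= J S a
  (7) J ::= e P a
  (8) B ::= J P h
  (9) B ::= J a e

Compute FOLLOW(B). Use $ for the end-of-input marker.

FIRST(J) = {e}
FIRST(P) = {λ, e}  (via J, J S a)
FIRST(B) = {e}  (via J P h, J a e)
FIRST(S) = {λ, a, e}  (via P, B P)
FOLLOW(S) includes $ since S is the start symbol.
FOLLOW(S): in P::=J S a, S is followed by a with FIRST {a}. Thus FOLLOW(S) = {$, a}.
FOLLOW(P): in S::=P, the suffix after P is empty, so FOLLOW(P) ⊇ FOLLOW(S) = {$, a}; in S::=a J P, the suffix after P is empty, so FOLLOW(P) ⊇ FOLLOW(S) = {$, a}; in S::=B P, the suffix after P is empty, so FOLLOW(P) ⊇ FOLLOW(S) = {$, a}; in J::=e P a, P is followed by a with FIRST {a}; in B::=J P h, P is followed by h with FIRST {h}. Thus FOLLOW(P) = {$, a, h}.
FOLLOW(J): in S::=a J P, J is followed by P with FIRST {λ, e}; in S::=a J P, the suffix after J is nullable, so FOLLOW(J) ⊇ FOLLOW(S) = {$, a}; in P::=J, the suffix after J is empty, so FOLLOW(J) ⊇ FOLLOW(P) = {$, a, h}; in P::=J S a, J is followed by S a with FIRST {a, e}; in B::=J P h, J is followed by P h with FIRST {e, h}; in B::=J a e, J is followed by a e with FIRST {a}. Thus FOLLOW(J) = {$, a, e, h}.
FOLLOW(B): in S::=B P, B is followed by P with FIRST {λ, e}; in S::=B P, the suffix after B is nullable, so FOLLOW(B) ⊇ FOLLOW(S) = {$, a}. Thus FOLLOW(B) = {$, a, e}.

{$, a, e}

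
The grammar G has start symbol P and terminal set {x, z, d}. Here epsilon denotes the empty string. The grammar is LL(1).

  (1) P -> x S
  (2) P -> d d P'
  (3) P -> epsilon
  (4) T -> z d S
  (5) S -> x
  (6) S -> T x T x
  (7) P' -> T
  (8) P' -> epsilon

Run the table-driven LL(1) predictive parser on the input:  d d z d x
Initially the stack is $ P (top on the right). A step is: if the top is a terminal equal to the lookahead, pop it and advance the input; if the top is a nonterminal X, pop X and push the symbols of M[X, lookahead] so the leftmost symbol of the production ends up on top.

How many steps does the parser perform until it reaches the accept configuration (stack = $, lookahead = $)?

step 1: stack=$ P  input=d d z d x $  — expand P -> d d P'
step 2: stack=$ P' d d  input=d d z d x $  — match d
step 3: stack=$ P' d  input=d z d x $  — match d
step 4: stack=$ P'  input=z d x $  — expand P' -> T
step 5: stack=$ T  input=z d x $  — expand T -> z d S
step 6: stack=$ S d z  input=z d x $  — match z
step 7: stack=$ S d  input=d x $  — match d
step 8: stack=$ S  input=x $  — expand S -> x
step 9: stack=$ x  input=x $  — match x
Accept reached after 9 steps.

9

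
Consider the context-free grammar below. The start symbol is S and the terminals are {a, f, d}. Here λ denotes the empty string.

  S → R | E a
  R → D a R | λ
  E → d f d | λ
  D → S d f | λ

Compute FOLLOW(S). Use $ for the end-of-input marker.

FIRST(E) = {λ, d}
FIRST(S) = {λ, a, d}  (via R, E a)
FIRST(D) = {λ, a, d}  (via S d f)
FIRST(R) = {λ, a, d}  (via D a R)
FOLLOW(S) includes $ since S is the start symbol.
FOLLOW(S): in D→S d f, S is followed by d f with FIRST {d}. Thus FOLLOW(S) = {$, d}.
FOLLOW(R): in S→R, the suffix after R is empty, so FOLLOW(R) ⊇ FOLLOW(S) = {$, d}; in R→D a R, the suffix after R is empty (adds nothing new). Thus FOLLOW(R) = {$, d}.
FOLLOW(E): in S→E a, E is followed by a with FIRST {a}. Thus FOLLOW(E) = {a}.
FOLLOW(D): in R→D a R, D is followed by a R with FIRST {a}. Thus FOLLOW(D) = {a}.

{$, d}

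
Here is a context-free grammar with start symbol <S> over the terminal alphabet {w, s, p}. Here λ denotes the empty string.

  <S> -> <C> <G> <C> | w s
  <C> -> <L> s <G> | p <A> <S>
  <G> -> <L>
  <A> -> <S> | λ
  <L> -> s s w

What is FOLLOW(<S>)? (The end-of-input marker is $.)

{$, p, s, w}

FIRST(<L>): from <L>->s s w we get {s}. So FIRST(<L>) = {s}.
FIRST(<C>): from <C>-><L> s <G> we get {s}; from <C>->p <A> <S> we get {p}. So FIRST(<C>) = {p, s}.
FIRST(<G>): from <G>-><L> we get {s}. So FIRST(<G>) = {s}.
FIRST(<S>): from <S>-><C> <G> <C> we get {p, s}; from <S>->w s we get {w}. So FIRST(<S>) = {p, s, w}.
FIRST(<A>): from <A>-><S> we get {p, s, w}; from <A>->λ we get {λ}. So FIRST(<A>) = {λ, p, s, w}.
FOLLOW(<S>) includes $ since <S> is the start symbol.
FOLLOW(<A>): in <C>->p <A> <S>, <A> is followed by <S> with FIRST {p, s, w}. Thus FOLLOW(<A>) = {p, s, w}.
FOLLOW(<S>): in <C>->p <A> <S>, the suffix after <S> is empty, so FOLLOW(<S>) ⊇ FOLLOW(<C>) = {$, p, s, w}; in <A>-><S>, the suffix after <S> is empty, so FOLLOW(<S>) ⊇ FOLLOW(<A>) = {p, s, w}. Thus FOLLOW(<S>) = {$, p, s, w}.
FOLLOW(<C>): in <S>-><C> <G> <C> (occurrence 1), <C> is followed by <G> <C> with FIRST {s}; in <S>-><C> <G> <C> (occurrence 2), the suffix after <C> is empty, so FOLLOW(<C>) ⊇ FOLLOW(<S>) = {$, p, s, w}. Thus FOLLOW(<C>) = {$, p, s, w}.
FOLLOW(<G>): in <S>-><C> <G> <C>, <G> is followed by <C> with FIRST {p, s}; in <C>-><L> s <G>, the suffix after <G> is empty, so FOLLOW(<G>) ⊇ FOLLOW(<C>) = {$, p, s, w}. Thus FOLLOW(<G>) = {$, p, s, w}.
FOLLOW(<L>): in <C>-><L> s <G>, <L> is followed by s <G> with FIRST {s}; in <G>-><L>, the suffix after <L> is empty, so FOLLOW(<L>) ⊇ FOLLOW(<G>) = {$, p, s, w}. Thus FOLLOW(<L>) = {$, p, s, w}.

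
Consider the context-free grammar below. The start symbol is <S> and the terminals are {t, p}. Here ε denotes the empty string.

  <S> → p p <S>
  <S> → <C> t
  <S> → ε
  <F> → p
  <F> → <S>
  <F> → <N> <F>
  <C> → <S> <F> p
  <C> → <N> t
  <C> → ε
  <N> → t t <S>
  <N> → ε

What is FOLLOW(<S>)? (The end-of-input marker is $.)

{$, p, t}

FIRST(<N>) = {ε, t}
FIRST(<S>) = {ε, p, t}  (via <C> t)
FIRST(<F>) = {ε, p, t}  (via <S>, <N> <F>)
FIRST(<C>) = {ε, p, t}  (via <S> <F> p, <N> t)
FOLLOW(<S>) includes $ since <S> is the start symbol.
FOLLOW(<F>): in <F>→<N> <F>, the suffix after <F> is empty (adds nothing new); in <C>→<S> <F> p, <F> is followed by p with FIRST {p}. Thus FOLLOW(<F>) = {p}.
FOLLOW(<C>): in <S>→<C> t, <C> is followed by t with FIRST {t}. Thus FOLLOW(<C>) = {t}.
FOLLOW(<N>): in <F>→<N> <F>, <N> is followed by <F> with FIRST {ε, p, t}; in <F>→<N> <F>, the suffix after <N> is nullable, so FOLLOW(<N>) ⊇ FOLLOW(<F>) = {p}; in <C>→<N> t, <N> is followed by t with FIRST {t}. Thus FOLLOW(<N>) = {p, t}.
FOLLOW(<S>): in <S>→p p <S>, the suffix after <S> is empty (adds nothing new); in <F>→<S>, the suffix after <S> is empty, so FOLLOW(<S>) ⊇ FOLLOW(<F>) = {p}; in <C>→<S> <F> p, <S> is followed by <F> p with FIRST {p, t}; in <N>→t t <S>, the suffix after <S> is empty, so FOLLOW(<S>) ⊇ FOLLOW(<N>) = {p, t}. Thus FOLLOW(<S>) = {$, p, t}.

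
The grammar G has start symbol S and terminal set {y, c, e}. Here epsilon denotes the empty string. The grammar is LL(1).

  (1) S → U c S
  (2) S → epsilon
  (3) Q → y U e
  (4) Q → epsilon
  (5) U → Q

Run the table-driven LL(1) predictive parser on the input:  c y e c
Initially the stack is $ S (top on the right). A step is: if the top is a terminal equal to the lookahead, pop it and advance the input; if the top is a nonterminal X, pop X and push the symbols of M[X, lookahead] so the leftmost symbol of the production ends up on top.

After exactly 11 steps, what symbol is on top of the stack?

      Stack        Input      Action
   1  $ S          c y e c $  expand S → U c S
   2  $ S c U      c y e c $  expand U → Q
   3  $ S c Q      c y e c $  expand Q → epsilon
   4  $ S c        c y e c $  match c
   5  $ S          y e c $    expand S → U c S
   6  $ S c U      y e c $    expand U → Q
   7  $ S c Q      y e c $    expand Q → y U e
   8  $ S c e U y  y e c $    match y
   9  $ S c e U    e c $      expand U → Q
  10  $ S c e Q    e c $      expand Q → epsilon
  11  $ S c e      e c $      match e
Stack after step 11: $ S c (top = c).

c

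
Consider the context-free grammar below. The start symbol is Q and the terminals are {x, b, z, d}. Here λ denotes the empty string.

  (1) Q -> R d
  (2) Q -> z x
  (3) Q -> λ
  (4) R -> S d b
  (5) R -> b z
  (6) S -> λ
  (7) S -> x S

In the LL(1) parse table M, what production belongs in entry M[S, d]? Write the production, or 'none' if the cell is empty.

S -> λ

FIRST(S): from S->λ we get {λ}; from S->x S we get {x}. So FIRST(S) = {λ, x}.
FIRST(R): from R->S d b we get {d, x}; from R->b z we get {b}. So FIRST(R) = {b, d, x}.
FIRST(Q): from Q->R d we get {b, d, x}; from Q->z x we get {z}; from Q->λ we get {λ}. So FIRST(Q) = {λ, b, d, x, z}.
FOLLOW(Q) includes $ since Q is the start symbol.
FOLLOW(S): in R->S d b, S is followed by d b with FIRST {d}; in S->x S, the suffix after S is empty (adds nothing new). Thus FOLLOW(S) = {d}.
For S -> λ: FIRST(λ) = {λ}, so it goes in M[S, t] for t ∈ {}; since λ ∈ FIRST, also for every t ∈ FOLLOW(S) = {d}.
For S -> x S: FIRST(x S) = {x}, so it goes in M[S, t] for t ∈ {x}.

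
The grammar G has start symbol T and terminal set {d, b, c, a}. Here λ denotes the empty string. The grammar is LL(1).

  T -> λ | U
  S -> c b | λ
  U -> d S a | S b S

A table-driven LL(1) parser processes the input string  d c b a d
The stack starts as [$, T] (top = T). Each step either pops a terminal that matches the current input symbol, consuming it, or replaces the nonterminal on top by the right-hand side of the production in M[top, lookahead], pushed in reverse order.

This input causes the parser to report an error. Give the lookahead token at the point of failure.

d

     Stack    Input        Action
  1  $ T      d c b a d $  expand T -> U
  2  $ U      d c b a d $  expand U -> d S a
  3  $ a S d  d c b a d $  match d
  4  $ a S    c b a d $    expand S -> c b
  5  $ a b c  c b a d $    match c
  6  $ a b    b a d $      match b
  7  $ a      a d $        match a
  8  $        d $          error: stack empty but input remains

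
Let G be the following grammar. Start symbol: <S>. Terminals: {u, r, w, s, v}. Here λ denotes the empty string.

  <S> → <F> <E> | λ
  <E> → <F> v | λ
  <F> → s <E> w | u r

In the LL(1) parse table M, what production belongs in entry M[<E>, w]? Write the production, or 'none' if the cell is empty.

FIRST(<F>) = {s, u}
FIRST(<S>) = {λ, s, u}  (via <F> <E>)
FIRST(<E>) = {λ, s, u}  (via <F> v)
FOLLOW(<S>) includes $ since <S> is the start symbol.
FOLLOW(<S>): <S> appears on no right-hand side. Thus FOLLOW(<S>) = {$}.
FOLLOW(<E>): in <S>→<F> <E>, the suffix after <E> is empty, so FOLLOW(<E>) ⊇ FOLLOW(<S>) = {$}; in <F>→s <E> w, <E> is followed by w with FIRST {w}. Thus FOLLOW(<E>) = {$, w}.
For <E> → <F> v: FIRST(<F> v) = {s, u}, so it goes in M[<E>, t] for t ∈ {s, u}.
For <E> → λ: FIRST(λ) = {λ}, so it goes in M[<E>, t] for t ∈ {}; since λ ∈ FIRST, also for every t ∈ FOLLOW(<E>) = {$, w}.

<E> → λ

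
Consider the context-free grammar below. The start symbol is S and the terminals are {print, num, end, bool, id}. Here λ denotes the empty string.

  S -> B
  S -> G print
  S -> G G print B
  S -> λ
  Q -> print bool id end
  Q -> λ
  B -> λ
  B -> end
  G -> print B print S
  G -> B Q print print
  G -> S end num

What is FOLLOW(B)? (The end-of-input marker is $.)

{$, end, print}

FIRST(Q) = {λ, print}
FIRST(B) = {λ, end}
FIRST(S) = {λ, end, print}  (via B, G print, G G print B)
FIRST(G) = {end, print}  (via B Q print print, S end num)
FOLLOW(S) includes $ since S is the start symbol.
FOLLOW(Q): in G->B Q print print, Q is followed by print print with FIRST {print}. Thus FOLLOW(Q) = {print}.
FOLLOW(G): in S->G print, G is followed by print with FIRST {print}; in S->G G print B (occurrence 1), G is followed by G print B with FIRST {end, print}; in S->G G print B (occurrence 2), G is followed by print B with FIRST {print}. Thus FOLLOW(G) = {end, print}.
FOLLOW(S): in G->print B print S, the suffix after S is empty, so FOLLOW(S) ⊇ FOLLOW(G) = {end, print}; in G->S end num, S is followed by end num with FIRST {end}. Thus FOLLOW(S) = {$, end, print}.
FOLLOW(B): in S->B, the suffix after B is empty, so FOLLOW(B) ⊇ FOLLOW(S) = {$, end, print}; in S->G G print B, the suffix after B is empty, so FOLLOW(B) ⊇ FOLLOW(S) = {$, end, print}; in G->print B print S, B is followed by print S with FIRST {print}; in G->B Q print print, B is followed by Q print print with FIRST {print}. Thus FOLLOW(B) = {$, end, print}.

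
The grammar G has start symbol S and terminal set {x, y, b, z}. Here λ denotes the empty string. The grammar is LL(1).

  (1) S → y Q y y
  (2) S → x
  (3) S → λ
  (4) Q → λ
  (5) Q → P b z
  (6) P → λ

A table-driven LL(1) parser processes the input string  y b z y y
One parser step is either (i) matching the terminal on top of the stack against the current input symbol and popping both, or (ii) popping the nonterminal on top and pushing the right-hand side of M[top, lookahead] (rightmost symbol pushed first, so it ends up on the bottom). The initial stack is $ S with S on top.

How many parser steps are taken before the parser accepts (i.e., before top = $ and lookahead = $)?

8

     Stack        Input        Action
  1  $ S          y b z y y $  expand S → y Q y y
  2  $ y y Q y    y b z y y $  match y
  3  $ y y Q      b z y y $    expand Q → P b z
  4  $ y y z b P  b z y y $    expand P → λ
  5  $ y y z b    b z y y $    match b
  6  $ y y z      z y y $      match z
  7  $ y y        y y $        match y
  8  $ y          y $          match y
Accept reached after 8 steps.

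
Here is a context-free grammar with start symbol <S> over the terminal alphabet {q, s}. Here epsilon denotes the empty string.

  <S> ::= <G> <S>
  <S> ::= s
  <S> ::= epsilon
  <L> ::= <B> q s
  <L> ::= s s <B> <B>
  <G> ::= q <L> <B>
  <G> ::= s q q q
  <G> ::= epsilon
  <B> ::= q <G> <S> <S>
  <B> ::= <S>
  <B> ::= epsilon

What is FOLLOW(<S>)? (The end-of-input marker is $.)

FIRST(<G>): from <G>::=q <L> <B> we get {q}; from <G>::=s q q q we get {s}; from <G>::=epsilon we get {epsilon}. So FIRST(<G>) = {epsilon, q, s}.
FIRST(<S>): from <S>::=<G> <S> we get {epsilon, q, s}; from <S>::=s we get {s}; from <S>::=epsilon we get {epsilon}. So FIRST(<S>) = {epsilon, q, s}.
FIRST(<B>): from <B>::=q <G> <S> <S> we get {q}; from <B>::=<S> we get {epsilon, q, s}; from <B>::=epsilon we get {epsilon}. So FIRST(<B>) = {epsilon, q, s}.
FIRST(<L>): from <L>::=<B> q s we get {q, s}; from <L>::=s s <B> <B> we get {s}. So FIRST(<L>) = {q, s}.
FOLLOW(<S>) includes $ since <S> is the start symbol.
FOLLOW(<S>): in <S>::=<G> <S>, the suffix after <S> is empty (adds nothing new); in <B>::=q <G> <S> <S> (occurrence 1), <S> is followed by <S> with FIRST {epsilon, q, s}; in <B>::=q <G> <S> <S> (occurrence 1), the suffix after <S> is nullable, so FOLLOW(<S>) ⊇ FOLLOW(<B>) = {$, q, s}; in <B>::=q <G> <S> <S> (occurrence 2), the suffix after <S> is empty, so FOLLOW(<S>) ⊇ FOLLOW(<B>) = {$, q, s}; in <B>::=<S>, the suffix after <S> is empty, so FOLLOW(<S>) ⊇ FOLLOW(<B>) = {$, q, s}. Thus FOLLOW(<S>) = {$, q, s}.
FOLLOW(<L>): in <G>::=q <L> <B>, <L> is followed by <B> with FIRST {epsilon, q, s}; in <G>::=q <L> <B>, the suffix after <L> is nullable, so FOLLOW(<L>) ⊇ FOLLOW(<G>) = {$, q, s}. Thus FOLLOW(<L>) = {$, q, s}.
FOLLOW(<G>): in <S>::=<G> <S>, <G> is followed by <S> with FIRST {epsilon, q, s}; in <S>::=<G> <S>, the suffix after <G> is nullable, so FOLLOW(<G>) ⊇ FOLLOW(<S>) = {$, q, s}; in <B>::=q <G> <S> <S>, <G> is followed by <S> <S> with FIRST {epsilon, q, s}; in <B>::=q <G> <S> <S>, the suffix after <G> is nullable, so FOLLOW(<G>) ⊇ FOLLOW(<B>) = {$, q, s}. Thus FOLLOW(<G>) = {$, q, s}.
FOLLOW(<B>): in <L>::=<B> q s, <B> is followed by q s with FIRST {q}; in <L>::=s s <B> <B> (occurrence 1), <B> is followed by <B> with FIRST {epsilon, q, s}; in <L>::=s s <B> <B> (occurrence 1), the suffix after <B> is nullable, so FOLLOW(<B>) ⊇ FOLLOW(<L>) = {$, q, s}; in <L>::=s s <B> <B> (occurrence 2), the suffix after <B> is empty, so FOLLOW(<B>) ⊇ FOLLOW(<L>) = {$, q, s}; in <G>::=q <L> <B>, the suffix after <B> is empty, so FOLLOW(<B>) ⊇ FOLLOW(<G>) = {$, q, s}. Thus FOLLOW(<B>) = {$, q, s}.

{$, q, s}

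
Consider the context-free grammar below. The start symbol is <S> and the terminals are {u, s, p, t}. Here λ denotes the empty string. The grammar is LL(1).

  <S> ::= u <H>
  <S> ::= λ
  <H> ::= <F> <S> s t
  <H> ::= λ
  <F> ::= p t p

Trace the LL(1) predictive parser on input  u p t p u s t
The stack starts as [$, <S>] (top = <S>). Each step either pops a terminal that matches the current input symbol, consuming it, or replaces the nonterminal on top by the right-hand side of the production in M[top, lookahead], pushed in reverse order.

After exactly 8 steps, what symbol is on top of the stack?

step 1: stack=$ <S>  input=u p t p u s t $  — expand <S> ::= u <H>
step 2: stack=$ <H> u  input=u p t p u s t $  — match u
step 3: stack=$ <H>  input=p t p u s t $  — expand <H> ::= <F> <S> s t
step 4: stack=$ t s <S> <F>  input=p t p u s t $  — expand <F> ::= p t p
step 5: stack=$ t s <S> p t p  input=p t p u s t $  — match p
step 6: stack=$ t s <S> p t  input=t p u s t $  — match t
step 7: stack=$ t s <S> p  input=p u s t $  — match p
step 8: stack=$ t s <S>  input=u s t $  — expand <S> ::= u <H>
Stack after step 8: $ t s <H> u (top = u).

u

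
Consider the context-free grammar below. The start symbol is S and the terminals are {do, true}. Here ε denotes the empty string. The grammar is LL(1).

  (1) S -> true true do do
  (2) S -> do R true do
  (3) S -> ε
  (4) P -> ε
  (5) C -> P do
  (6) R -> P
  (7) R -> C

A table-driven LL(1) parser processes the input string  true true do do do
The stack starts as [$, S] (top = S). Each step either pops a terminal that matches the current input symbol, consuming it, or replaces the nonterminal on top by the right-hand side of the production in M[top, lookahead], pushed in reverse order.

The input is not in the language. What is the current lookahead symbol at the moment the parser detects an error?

step 1: stack=$ S  input=true true do do do $  — expand S -> true true do do
step 2: stack=$ do do true true  input=true true do do do $  — match true
step 3: stack=$ do do true  input=true do do do $  — match true
step 4: stack=$ do do  input=do do do $  — match do
step 5: stack=$ do  input=do do $  — match do
step 6: stack=$  input=do $  — error: stack empty but input remains

do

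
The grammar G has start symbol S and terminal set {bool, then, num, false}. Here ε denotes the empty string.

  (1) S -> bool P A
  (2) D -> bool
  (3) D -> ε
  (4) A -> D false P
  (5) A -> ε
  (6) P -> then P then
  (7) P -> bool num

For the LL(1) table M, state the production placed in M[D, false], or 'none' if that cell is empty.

D -> ε

FIRST(S): from S->bool P A we get {bool}. So FIRST(S) = {bool}.
FIRST(D): from D->bool we get {bool}; from D->ε we get {ε}. So FIRST(D) = {ε, bool}.
FIRST(P): from P->then P then we get {then}; from P->bool num we get {bool}. So FIRST(P) = {bool, then}.
FIRST(A): from A->D false P we get {bool, false}; from A->ε we get {ε}. So FIRST(A) = {ε, bool, false}.
FOLLOW(S) includes $ since S is the start symbol.
FOLLOW(D): in A->D false P, D is followed by false P with FIRST {false}. Thus FOLLOW(D) = {false}.
For D -> bool: FIRST(bool) = {bool}, so it goes in M[D, t] for t ∈ {bool}.
For D -> ε: FIRST(ε) = {ε}, so it goes in M[D, t] for t ∈ {}; since ε ∈ FIRST, also for every t ∈ FOLLOW(D) = {false}.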